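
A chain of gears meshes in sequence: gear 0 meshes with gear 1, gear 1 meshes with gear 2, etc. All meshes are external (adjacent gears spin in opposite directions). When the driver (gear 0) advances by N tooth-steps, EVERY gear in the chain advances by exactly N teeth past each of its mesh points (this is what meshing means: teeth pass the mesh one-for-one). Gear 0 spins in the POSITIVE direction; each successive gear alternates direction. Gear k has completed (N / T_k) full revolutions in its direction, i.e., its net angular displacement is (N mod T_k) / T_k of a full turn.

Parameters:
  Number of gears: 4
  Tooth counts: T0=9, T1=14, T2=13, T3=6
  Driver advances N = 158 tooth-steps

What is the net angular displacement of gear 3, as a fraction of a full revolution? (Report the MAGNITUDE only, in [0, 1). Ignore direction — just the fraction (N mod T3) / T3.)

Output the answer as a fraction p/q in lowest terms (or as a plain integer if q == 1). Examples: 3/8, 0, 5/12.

Chain of 4 gears, tooth counts: [9, 14, 13, 6]
  gear 0: T0=9, direction=positive, advance = 158 mod 9 = 5 teeth = 5/9 turn
  gear 1: T1=14, direction=negative, advance = 158 mod 14 = 4 teeth = 4/14 turn
  gear 2: T2=13, direction=positive, advance = 158 mod 13 = 2 teeth = 2/13 turn
  gear 3: T3=6, direction=negative, advance = 158 mod 6 = 2 teeth = 2/6 turn
Gear 3: 158 mod 6 = 2
Fraction = 2 / 6 = 1/3 (gcd(2,6)=2) = 1/3

Answer: 1/3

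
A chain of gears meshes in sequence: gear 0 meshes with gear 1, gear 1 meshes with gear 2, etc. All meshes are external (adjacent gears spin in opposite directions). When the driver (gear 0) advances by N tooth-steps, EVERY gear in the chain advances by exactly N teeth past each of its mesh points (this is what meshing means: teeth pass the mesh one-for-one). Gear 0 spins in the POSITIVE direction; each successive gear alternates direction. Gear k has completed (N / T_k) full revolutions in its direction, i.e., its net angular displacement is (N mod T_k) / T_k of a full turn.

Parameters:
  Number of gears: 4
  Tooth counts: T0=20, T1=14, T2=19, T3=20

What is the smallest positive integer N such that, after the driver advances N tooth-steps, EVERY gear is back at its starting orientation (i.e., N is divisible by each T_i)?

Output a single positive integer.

Gear k returns to start when N is a multiple of T_k.
All gears at start simultaneously when N is a common multiple of [20, 14, 19, 20]; the smallest such N is lcm(20, 14, 19, 20).
Start: lcm = T0 = 20
Fold in T1=14: gcd(20, 14) = 2; lcm(20, 14) = 20 * 14 / 2 = 280 / 2 = 140
Fold in T2=19: gcd(140, 19) = 1; lcm(140, 19) = 140 * 19 / 1 = 2660 / 1 = 2660
Fold in T3=20: gcd(2660, 20) = 20; lcm(2660, 20) = 2660 * 20 / 20 = 53200 / 20 = 2660
Full cycle length = 2660

Answer: 2660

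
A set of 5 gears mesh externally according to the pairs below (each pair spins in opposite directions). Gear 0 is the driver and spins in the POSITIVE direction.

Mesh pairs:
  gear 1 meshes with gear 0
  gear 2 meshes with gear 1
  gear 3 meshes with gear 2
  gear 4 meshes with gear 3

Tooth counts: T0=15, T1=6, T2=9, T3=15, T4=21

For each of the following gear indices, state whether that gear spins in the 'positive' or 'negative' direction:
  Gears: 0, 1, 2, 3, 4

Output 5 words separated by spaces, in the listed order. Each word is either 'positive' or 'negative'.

Gear 0 (driver): positive (depth 0)
  gear 1: meshes with gear 0 -> depth 1 -> negative (opposite of gear 0)
  gear 2: meshes with gear 1 -> depth 2 -> positive (opposite of gear 1)
  gear 3: meshes with gear 2 -> depth 3 -> negative (opposite of gear 2)
  gear 4: meshes with gear 3 -> depth 4 -> positive (opposite of gear 3)
Queried indices 0, 1, 2, 3, 4 -> positive, negative, positive, negative, positive

Answer: positive negative positive negative positive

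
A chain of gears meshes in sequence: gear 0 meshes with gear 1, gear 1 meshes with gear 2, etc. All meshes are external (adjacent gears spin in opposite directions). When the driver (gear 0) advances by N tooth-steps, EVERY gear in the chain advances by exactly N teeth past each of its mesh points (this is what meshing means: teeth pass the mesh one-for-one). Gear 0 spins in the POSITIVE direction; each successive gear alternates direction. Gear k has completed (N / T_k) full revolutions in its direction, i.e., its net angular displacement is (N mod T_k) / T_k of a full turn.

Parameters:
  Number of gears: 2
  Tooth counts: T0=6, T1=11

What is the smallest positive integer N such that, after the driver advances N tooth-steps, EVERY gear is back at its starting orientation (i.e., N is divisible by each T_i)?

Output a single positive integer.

Answer: 66

Derivation:
Gear k returns to start when N is a multiple of T_k.
All gears at start simultaneously when N is a common multiple of [6, 11]; the smallest such N is lcm(6, 11).
Start: lcm = T0 = 6
Fold in T1=11: gcd(6, 11) = 1; lcm(6, 11) = 6 * 11 / 1 = 66 / 1 = 66
Full cycle length = 66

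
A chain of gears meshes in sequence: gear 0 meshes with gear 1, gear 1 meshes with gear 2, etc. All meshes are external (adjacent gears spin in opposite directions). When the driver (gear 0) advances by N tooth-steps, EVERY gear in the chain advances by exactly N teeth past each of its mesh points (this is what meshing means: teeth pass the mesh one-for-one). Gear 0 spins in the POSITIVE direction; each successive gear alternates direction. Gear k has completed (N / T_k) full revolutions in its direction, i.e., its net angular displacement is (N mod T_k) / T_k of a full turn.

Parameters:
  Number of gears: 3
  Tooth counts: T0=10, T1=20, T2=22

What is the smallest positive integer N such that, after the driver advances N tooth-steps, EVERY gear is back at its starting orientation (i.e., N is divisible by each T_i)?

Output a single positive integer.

Answer: 220

Derivation:
Gear k returns to start when N is a multiple of T_k.
All gears at start simultaneously when N is a common multiple of [10, 20, 22]; the smallest such N is lcm(10, 20, 22).
Start: lcm = T0 = 10
Fold in T1=20: gcd(10, 20) = 10; lcm(10, 20) = 10 * 20 / 10 = 200 / 10 = 20
Fold in T2=22: gcd(20, 22) = 2; lcm(20, 22) = 20 * 22 / 2 = 440 / 2 = 220
Full cycle length = 220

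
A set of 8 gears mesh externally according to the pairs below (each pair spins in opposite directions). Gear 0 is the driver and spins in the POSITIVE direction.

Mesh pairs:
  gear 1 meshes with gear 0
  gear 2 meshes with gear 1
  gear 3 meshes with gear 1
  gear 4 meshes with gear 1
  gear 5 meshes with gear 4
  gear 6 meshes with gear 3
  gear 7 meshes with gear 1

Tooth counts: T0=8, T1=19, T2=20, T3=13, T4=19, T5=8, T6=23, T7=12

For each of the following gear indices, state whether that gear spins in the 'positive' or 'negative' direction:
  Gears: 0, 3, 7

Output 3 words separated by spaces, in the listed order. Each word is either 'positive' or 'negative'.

Answer: positive positive positive

Derivation:
Gear 0 (driver): positive (depth 0)
  gear 1: meshes with gear 0 -> depth 1 -> negative (opposite of gear 0)
  gear 2: meshes with gear 1 -> depth 2 -> positive (opposite of gear 1)
  gear 3: meshes with gear 1 -> depth 2 -> positive (opposite of gear 1)
  gear 4: meshes with gear 1 -> depth 2 -> positive (opposite of gear 1)
  gear 5: meshes with gear 4 -> depth 3 -> negative (opposite of gear 4)
  gear 6: meshes with gear 3 -> depth 3 -> negative (opposite of gear 3)
  gear 7: meshes with gear 1 -> depth 2 -> positive (opposite of gear 1)
Queried indices 0, 3, 7 -> positive, positive, positive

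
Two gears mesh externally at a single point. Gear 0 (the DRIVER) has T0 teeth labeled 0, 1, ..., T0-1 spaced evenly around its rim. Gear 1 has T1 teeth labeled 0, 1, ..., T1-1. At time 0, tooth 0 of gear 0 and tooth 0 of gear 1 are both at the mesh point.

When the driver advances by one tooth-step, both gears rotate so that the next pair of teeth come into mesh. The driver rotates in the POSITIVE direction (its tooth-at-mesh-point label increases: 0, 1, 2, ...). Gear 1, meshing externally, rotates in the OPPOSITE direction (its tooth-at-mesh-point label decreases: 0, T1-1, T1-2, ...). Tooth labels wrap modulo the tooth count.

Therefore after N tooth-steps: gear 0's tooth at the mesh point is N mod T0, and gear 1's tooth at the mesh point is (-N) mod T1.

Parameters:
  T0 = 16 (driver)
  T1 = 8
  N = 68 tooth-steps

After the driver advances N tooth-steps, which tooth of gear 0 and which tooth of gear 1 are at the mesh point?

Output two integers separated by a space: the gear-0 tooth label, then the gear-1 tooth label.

Gear 0 (driver, T0=16): tooth at mesh = N mod T0
  68 = 4 * 16 + 4, so 68 mod 16 = 4
  gear 0 tooth = 4
Gear 1 (driven, T1=8): tooth at mesh = (-N) mod T1
  68 = 8 * 8 + 4, so 68 mod 8 = 4
  (-68) mod 8 = (-4) mod 8 = 8 - 4 = 4
Mesh after 68 steps: gear-0 tooth 4 meets gear-1 tooth 4

Answer: 4 4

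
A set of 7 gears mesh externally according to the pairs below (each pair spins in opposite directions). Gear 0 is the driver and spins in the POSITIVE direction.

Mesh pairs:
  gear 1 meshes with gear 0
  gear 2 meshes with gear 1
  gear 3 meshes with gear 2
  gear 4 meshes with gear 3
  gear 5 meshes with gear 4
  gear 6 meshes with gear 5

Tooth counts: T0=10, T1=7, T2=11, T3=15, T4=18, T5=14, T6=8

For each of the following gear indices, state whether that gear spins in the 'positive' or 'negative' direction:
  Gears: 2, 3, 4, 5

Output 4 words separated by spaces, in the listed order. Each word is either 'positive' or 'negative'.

Gear 0 (driver): positive (depth 0)
  gear 1: meshes with gear 0 -> depth 1 -> negative (opposite of gear 0)
  gear 2: meshes with gear 1 -> depth 2 -> positive (opposite of gear 1)
  gear 3: meshes with gear 2 -> depth 3 -> negative (opposite of gear 2)
  gear 4: meshes with gear 3 -> depth 4 -> positive (opposite of gear 3)
  gear 5: meshes with gear 4 -> depth 5 -> negative (opposite of gear 4)
  gear 6: meshes with gear 5 -> depth 6 -> positive (opposite of gear 5)
Queried indices 2, 3, 4, 5 -> positive, negative, positive, negative

Answer: positive negative positive negative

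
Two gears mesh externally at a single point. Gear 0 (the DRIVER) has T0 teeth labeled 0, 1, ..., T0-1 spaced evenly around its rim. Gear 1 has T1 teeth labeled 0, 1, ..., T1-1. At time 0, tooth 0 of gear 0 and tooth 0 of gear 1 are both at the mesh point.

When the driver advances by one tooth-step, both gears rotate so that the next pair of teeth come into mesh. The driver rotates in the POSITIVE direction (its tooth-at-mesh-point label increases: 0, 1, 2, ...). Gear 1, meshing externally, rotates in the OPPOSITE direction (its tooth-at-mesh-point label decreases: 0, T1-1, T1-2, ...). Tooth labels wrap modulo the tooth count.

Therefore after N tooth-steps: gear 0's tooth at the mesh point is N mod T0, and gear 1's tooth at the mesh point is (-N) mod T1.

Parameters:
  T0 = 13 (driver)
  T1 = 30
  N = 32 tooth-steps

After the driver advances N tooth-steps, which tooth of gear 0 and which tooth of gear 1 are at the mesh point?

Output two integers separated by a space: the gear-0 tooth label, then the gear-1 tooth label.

Answer: 6 28

Derivation:
Gear 0 (driver, T0=13): tooth at mesh = N mod T0
  32 = 2 * 13 + 6, so 32 mod 13 = 6
  gear 0 tooth = 6
Gear 1 (driven, T1=30): tooth at mesh = (-N) mod T1
  32 = 1 * 30 + 2, so 32 mod 30 = 2
  (-32) mod 30 = (-2) mod 30 = 30 - 2 = 28
Mesh after 32 steps: gear-0 tooth 6 meets gear-1 tooth 28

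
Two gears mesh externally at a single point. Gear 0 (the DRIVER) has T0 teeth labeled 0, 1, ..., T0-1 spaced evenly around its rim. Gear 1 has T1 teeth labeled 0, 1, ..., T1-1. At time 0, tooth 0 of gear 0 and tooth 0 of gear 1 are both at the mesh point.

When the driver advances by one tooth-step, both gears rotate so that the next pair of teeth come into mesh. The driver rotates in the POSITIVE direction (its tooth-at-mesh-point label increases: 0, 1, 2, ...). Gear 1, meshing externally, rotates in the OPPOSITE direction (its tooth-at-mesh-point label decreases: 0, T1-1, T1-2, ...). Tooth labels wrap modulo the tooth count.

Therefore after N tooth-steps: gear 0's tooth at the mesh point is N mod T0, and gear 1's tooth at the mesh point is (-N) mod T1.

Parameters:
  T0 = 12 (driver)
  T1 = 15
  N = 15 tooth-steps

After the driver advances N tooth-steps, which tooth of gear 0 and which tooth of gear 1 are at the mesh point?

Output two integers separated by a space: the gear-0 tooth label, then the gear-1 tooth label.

Answer: 3 0

Derivation:
Gear 0 (driver, T0=12): tooth at mesh = N mod T0
  15 = 1 * 12 + 3, so 15 mod 12 = 3
  gear 0 tooth = 3
Gear 1 (driven, T1=15): tooth at mesh = (-N) mod T1
  15 = 1 * 15 + 0, so 15 mod 15 = 0
  (-15) mod 15 = 0
Mesh after 15 steps: gear-0 tooth 3 meets gear-1 tooth 0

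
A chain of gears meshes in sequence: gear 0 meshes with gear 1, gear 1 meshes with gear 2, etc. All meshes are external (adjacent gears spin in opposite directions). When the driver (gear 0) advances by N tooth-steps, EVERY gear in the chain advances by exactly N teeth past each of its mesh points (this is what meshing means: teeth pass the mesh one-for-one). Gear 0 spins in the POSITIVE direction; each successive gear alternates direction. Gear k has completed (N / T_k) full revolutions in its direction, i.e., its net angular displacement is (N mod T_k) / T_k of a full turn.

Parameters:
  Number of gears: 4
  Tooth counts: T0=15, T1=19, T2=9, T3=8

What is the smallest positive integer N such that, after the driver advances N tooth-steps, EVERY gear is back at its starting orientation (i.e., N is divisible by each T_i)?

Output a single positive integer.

Answer: 6840

Derivation:
Gear k returns to start when N is a multiple of T_k.
All gears at start simultaneously when N is a common multiple of [15, 19, 9, 8]; the smallest such N is lcm(15, 19, 9, 8).
Start: lcm = T0 = 15
Fold in T1=19: gcd(15, 19) = 1; lcm(15, 19) = 15 * 19 / 1 = 285 / 1 = 285
Fold in T2=9: gcd(285, 9) = 3; lcm(285, 9) = 285 * 9 / 3 = 2565 / 3 = 855
Fold in T3=8: gcd(855, 8) = 1; lcm(855, 8) = 855 * 8 / 1 = 6840 / 1 = 6840
Full cycle length = 6840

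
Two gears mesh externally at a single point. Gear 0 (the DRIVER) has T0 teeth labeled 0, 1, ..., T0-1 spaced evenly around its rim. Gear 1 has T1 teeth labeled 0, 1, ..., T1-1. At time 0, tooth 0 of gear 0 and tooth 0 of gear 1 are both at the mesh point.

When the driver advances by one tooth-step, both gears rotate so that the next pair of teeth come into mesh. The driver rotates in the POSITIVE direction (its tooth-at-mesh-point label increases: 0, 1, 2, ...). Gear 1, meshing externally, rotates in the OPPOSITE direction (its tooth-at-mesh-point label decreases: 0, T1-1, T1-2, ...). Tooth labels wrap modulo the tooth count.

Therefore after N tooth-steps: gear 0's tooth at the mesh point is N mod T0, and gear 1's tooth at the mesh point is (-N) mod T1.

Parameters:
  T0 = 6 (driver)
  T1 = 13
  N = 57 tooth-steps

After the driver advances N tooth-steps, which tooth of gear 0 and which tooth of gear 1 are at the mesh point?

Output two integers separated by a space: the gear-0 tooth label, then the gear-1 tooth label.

Gear 0 (driver, T0=6): tooth at mesh = N mod T0
  57 = 9 * 6 + 3, so 57 mod 6 = 3
  gear 0 tooth = 3
Gear 1 (driven, T1=13): tooth at mesh = (-N) mod T1
  57 = 4 * 13 + 5, so 57 mod 13 = 5
  (-57) mod 13 = (-5) mod 13 = 13 - 5 = 8
Mesh after 57 steps: gear-0 tooth 3 meets gear-1 tooth 8

Answer: 3 8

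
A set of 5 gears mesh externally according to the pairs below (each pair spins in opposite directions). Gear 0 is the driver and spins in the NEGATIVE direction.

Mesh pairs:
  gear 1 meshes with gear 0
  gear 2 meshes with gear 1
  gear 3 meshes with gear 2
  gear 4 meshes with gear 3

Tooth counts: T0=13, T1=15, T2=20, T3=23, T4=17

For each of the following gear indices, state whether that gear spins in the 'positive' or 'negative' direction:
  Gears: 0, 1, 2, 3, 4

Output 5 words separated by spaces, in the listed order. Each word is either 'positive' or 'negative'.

Gear 0 (driver): negative (depth 0)
  gear 1: meshes with gear 0 -> depth 1 -> positive (opposite of gear 0)
  gear 2: meshes with gear 1 -> depth 2 -> negative (opposite of gear 1)
  gear 3: meshes with gear 2 -> depth 3 -> positive (opposite of gear 2)
  gear 4: meshes with gear 3 -> depth 4 -> negative (opposite of gear 3)
Queried indices 0, 1, 2, 3, 4 -> negative, positive, negative, positive, negative

Answer: negative positive negative positive negative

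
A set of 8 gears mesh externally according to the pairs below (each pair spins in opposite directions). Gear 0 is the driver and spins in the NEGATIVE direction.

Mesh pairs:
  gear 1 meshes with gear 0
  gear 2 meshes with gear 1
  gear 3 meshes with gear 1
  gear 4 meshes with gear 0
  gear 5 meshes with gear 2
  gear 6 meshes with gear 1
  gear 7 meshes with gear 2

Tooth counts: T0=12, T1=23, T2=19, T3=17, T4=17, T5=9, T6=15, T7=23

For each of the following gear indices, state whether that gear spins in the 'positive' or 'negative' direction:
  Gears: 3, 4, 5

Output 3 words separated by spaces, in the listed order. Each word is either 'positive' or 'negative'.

Gear 0 (driver): negative (depth 0)
  gear 1: meshes with gear 0 -> depth 1 -> positive (opposite of gear 0)
  gear 2: meshes with gear 1 -> depth 2 -> negative (opposite of gear 1)
  gear 3: meshes with gear 1 -> depth 2 -> negative (opposite of gear 1)
  gear 4: meshes with gear 0 -> depth 1 -> positive (opposite of gear 0)
  gear 5: meshes with gear 2 -> depth 3 -> positive (opposite of gear 2)
  gear 6: meshes with gear 1 -> depth 2 -> negative (opposite of gear 1)
  gear 7: meshes with gear 2 -> depth 3 -> positive (opposite of gear 2)
Queried indices 3, 4, 5 -> negative, positive, positive

Answer: negative positive positive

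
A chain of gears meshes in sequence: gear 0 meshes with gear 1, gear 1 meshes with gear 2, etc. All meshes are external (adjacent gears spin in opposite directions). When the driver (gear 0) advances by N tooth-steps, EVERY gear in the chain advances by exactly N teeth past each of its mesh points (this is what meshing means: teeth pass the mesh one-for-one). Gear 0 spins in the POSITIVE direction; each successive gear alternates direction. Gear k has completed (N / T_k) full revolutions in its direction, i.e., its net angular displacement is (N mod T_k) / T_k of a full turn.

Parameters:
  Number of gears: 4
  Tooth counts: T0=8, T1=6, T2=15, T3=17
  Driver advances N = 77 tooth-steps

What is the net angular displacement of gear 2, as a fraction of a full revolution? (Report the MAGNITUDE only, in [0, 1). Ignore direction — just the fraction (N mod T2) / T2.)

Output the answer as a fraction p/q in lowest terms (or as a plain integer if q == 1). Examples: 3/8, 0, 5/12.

Answer: 2/15

Derivation:
Chain of 4 gears, tooth counts: [8, 6, 15, 17]
  gear 0: T0=8, direction=positive, advance = 77 mod 8 = 5 teeth = 5/8 turn
  gear 1: T1=6, direction=negative, advance = 77 mod 6 = 5 teeth = 5/6 turn
  gear 2: T2=15, direction=positive, advance = 77 mod 15 = 2 teeth = 2/15 turn
  gear 3: T3=17, direction=negative, advance = 77 mod 17 = 9 teeth = 9/17 turn
Gear 2: 77 mod 15 = 2
Fraction = 2 / 15 = 2/15 (gcd(2,15)=1) = 2/15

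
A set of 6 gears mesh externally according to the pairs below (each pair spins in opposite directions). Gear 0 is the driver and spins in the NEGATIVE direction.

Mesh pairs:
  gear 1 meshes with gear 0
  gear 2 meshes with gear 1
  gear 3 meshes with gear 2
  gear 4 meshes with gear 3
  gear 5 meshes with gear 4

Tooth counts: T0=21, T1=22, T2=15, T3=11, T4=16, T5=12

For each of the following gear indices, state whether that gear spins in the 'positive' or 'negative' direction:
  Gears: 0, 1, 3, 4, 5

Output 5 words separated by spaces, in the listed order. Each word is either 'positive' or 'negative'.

Gear 0 (driver): negative (depth 0)
  gear 1: meshes with gear 0 -> depth 1 -> positive (opposite of gear 0)
  gear 2: meshes with gear 1 -> depth 2 -> negative (opposite of gear 1)
  gear 3: meshes with gear 2 -> depth 3 -> positive (opposite of gear 2)
  gear 4: meshes with gear 3 -> depth 4 -> negative (opposite of gear 3)
  gear 5: meshes with gear 4 -> depth 5 -> positive (opposite of gear 4)
Queried indices 0, 1, 3, 4, 5 -> negative, positive, positive, negative, positive

Answer: negative positive positive negative positive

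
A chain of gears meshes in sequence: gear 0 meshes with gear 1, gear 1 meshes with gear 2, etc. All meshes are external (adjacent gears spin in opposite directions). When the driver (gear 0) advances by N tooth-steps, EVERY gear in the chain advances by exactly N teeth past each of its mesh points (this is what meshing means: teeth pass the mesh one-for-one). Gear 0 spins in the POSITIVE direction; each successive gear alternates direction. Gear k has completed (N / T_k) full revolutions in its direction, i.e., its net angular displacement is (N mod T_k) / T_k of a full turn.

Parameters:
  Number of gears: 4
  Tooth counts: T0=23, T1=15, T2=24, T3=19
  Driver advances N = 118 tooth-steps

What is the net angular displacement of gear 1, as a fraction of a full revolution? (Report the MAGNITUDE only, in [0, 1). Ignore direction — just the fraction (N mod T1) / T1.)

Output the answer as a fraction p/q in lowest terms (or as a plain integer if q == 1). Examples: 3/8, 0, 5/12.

Answer: 13/15

Derivation:
Chain of 4 gears, tooth counts: [23, 15, 24, 19]
  gear 0: T0=23, direction=positive, advance = 118 mod 23 = 3 teeth = 3/23 turn
  gear 1: T1=15, direction=negative, advance = 118 mod 15 = 13 teeth = 13/15 turn
  gear 2: T2=24, direction=positive, advance = 118 mod 24 = 22 teeth = 22/24 turn
  gear 3: T3=19, direction=negative, advance = 118 mod 19 = 4 teeth = 4/19 turn
Gear 1: 118 mod 15 = 13
Fraction = 13 / 15 = 13/15 (gcd(13,15)=1) = 13/15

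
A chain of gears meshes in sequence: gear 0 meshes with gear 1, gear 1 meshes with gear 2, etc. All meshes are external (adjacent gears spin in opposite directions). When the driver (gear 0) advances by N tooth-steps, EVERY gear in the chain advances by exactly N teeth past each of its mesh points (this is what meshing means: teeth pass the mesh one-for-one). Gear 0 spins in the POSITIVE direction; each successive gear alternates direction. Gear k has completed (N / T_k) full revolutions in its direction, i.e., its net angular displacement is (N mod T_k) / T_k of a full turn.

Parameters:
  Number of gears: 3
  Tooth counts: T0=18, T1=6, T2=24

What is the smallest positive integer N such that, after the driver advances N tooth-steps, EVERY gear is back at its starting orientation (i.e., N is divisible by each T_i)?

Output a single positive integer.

Answer: 72

Derivation:
Gear k returns to start when N is a multiple of T_k.
All gears at start simultaneously when N is a common multiple of [18, 6, 24]; the smallest such N is lcm(18, 6, 24).
Start: lcm = T0 = 18
Fold in T1=6: gcd(18, 6) = 6; lcm(18, 6) = 18 * 6 / 6 = 108 / 6 = 18
Fold in T2=24: gcd(18, 24) = 6; lcm(18, 24) = 18 * 24 / 6 = 432 / 6 = 72
Full cycle length = 72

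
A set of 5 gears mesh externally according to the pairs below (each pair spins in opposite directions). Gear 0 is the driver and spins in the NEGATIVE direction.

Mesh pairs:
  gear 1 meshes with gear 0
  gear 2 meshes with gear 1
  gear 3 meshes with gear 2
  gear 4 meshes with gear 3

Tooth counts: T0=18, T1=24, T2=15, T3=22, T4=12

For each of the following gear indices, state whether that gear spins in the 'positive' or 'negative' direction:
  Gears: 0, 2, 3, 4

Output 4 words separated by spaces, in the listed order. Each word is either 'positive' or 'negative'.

Answer: negative negative positive negative

Derivation:
Gear 0 (driver): negative (depth 0)
  gear 1: meshes with gear 0 -> depth 1 -> positive (opposite of gear 0)
  gear 2: meshes with gear 1 -> depth 2 -> negative (opposite of gear 1)
  gear 3: meshes with gear 2 -> depth 3 -> positive (opposite of gear 2)
  gear 4: meshes with gear 3 -> depth 4 -> negative (opposite of gear 3)
Queried indices 0, 2, 3, 4 -> negative, negative, positive, negative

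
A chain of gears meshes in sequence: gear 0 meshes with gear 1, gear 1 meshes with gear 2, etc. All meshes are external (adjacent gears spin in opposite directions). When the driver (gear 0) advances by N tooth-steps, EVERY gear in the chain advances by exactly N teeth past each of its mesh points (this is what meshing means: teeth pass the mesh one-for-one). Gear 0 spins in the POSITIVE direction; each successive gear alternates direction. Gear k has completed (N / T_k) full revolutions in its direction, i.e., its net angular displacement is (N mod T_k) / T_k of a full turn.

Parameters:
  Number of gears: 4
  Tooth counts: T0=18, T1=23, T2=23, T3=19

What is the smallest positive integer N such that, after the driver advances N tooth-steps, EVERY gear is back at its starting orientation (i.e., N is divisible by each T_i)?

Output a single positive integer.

Gear k returns to start when N is a multiple of T_k.
All gears at start simultaneously when N is a common multiple of [18, 23, 23, 19]; the smallest such N is lcm(18, 23, 23, 19).
Start: lcm = T0 = 18
Fold in T1=23: gcd(18, 23) = 1; lcm(18, 23) = 18 * 23 / 1 = 414 / 1 = 414
Fold in T2=23: gcd(414, 23) = 23; lcm(414, 23) = 414 * 23 / 23 = 9522 / 23 = 414
Fold in T3=19: gcd(414, 19) = 1; lcm(414, 19) = 414 * 19 / 1 = 7866 / 1 = 7866
Full cycle length = 7866

Answer: 7866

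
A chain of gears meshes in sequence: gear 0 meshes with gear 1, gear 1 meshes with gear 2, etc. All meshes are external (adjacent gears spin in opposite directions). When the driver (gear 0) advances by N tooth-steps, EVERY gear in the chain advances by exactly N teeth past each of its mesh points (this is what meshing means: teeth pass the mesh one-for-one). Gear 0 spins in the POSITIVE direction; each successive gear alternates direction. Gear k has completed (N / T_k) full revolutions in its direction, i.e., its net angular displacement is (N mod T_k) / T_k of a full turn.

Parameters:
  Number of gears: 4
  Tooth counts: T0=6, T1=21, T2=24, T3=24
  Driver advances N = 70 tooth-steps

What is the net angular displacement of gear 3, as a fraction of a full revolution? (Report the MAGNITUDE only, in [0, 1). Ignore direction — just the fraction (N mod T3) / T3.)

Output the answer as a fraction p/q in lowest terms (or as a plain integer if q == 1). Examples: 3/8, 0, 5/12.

Answer: 11/12

Derivation:
Chain of 4 gears, tooth counts: [6, 21, 24, 24]
  gear 0: T0=6, direction=positive, advance = 70 mod 6 = 4 teeth = 4/6 turn
  gear 1: T1=21, direction=negative, advance = 70 mod 21 = 7 teeth = 7/21 turn
  gear 2: T2=24, direction=positive, advance = 70 mod 24 = 22 teeth = 22/24 turn
  gear 3: T3=24, direction=negative, advance = 70 mod 24 = 22 teeth = 22/24 turn
Gear 3: 70 mod 24 = 22
Fraction = 22 / 24 = 11/12 (gcd(22,24)=2) = 11/12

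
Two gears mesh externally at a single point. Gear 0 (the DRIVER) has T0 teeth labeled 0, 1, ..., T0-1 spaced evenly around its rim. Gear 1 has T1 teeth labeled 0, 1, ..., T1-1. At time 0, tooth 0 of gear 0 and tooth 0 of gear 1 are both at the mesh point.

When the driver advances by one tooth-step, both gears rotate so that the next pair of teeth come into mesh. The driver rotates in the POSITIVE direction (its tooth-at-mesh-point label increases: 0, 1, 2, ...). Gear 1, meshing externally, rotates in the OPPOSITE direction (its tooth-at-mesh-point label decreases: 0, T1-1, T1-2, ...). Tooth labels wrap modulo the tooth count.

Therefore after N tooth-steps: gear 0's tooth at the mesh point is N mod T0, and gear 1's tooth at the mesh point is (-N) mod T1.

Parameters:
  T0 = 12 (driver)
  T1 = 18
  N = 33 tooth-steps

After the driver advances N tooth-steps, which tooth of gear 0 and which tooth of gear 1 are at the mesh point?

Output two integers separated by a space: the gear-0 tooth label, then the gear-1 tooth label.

Answer: 9 3

Derivation:
Gear 0 (driver, T0=12): tooth at mesh = N mod T0
  33 = 2 * 12 + 9, so 33 mod 12 = 9
  gear 0 tooth = 9
Gear 1 (driven, T1=18): tooth at mesh = (-N) mod T1
  33 = 1 * 18 + 15, so 33 mod 18 = 15
  (-33) mod 18 = (-15) mod 18 = 18 - 15 = 3
Mesh after 33 steps: gear-0 tooth 9 meets gear-1 tooth 3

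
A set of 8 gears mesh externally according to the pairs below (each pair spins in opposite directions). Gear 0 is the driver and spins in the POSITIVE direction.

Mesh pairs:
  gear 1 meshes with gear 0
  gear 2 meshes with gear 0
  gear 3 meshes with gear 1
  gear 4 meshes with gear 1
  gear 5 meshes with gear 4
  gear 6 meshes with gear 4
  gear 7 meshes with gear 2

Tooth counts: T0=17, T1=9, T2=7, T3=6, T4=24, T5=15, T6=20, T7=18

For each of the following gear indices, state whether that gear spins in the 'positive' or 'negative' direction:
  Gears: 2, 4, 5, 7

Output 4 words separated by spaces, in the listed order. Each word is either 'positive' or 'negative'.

Answer: negative positive negative positive

Derivation:
Gear 0 (driver): positive (depth 0)
  gear 1: meshes with gear 0 -> depth 1 -> negative (opposite of gear 0)
  gear 2: meshes with gear 0 -> depth 1 -> negative (opposite of gear 0)
  gear 3: meshes with gear 1 -> depth 2 -> positive (opposite of gear 1)
  gear 4: meshes with gear 1 -> depth 2 -> positive (opposite of gear 1)
  gear 5: meshes with gear 4 -> depth 3 -> negative (opposite of gear 4)
  gear 6: meshes with gear 4 -> depth 3 -> negative (opposite of gear 4)
  gear 7: meshes with gear 2 -> depth 2 -> positive (opposite of gear 2)
Queried indices 2, 4, 5, 7 -> negative, positive, negative, positive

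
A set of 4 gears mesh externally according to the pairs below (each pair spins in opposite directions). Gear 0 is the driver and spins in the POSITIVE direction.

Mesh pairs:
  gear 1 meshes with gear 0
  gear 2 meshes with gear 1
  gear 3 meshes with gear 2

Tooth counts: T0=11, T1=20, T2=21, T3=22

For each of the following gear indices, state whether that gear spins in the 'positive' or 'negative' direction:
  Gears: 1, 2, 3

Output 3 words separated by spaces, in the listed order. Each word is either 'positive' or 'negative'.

Answer: negative positive negative

Derivation:
Gear 0 (driver): positive (depth 0)
  gear 1: meshes with gear 0 -> depth 1 -> negative (opposite of gear 0)
  gear 2: meshes with gear 1 -> depth 2 -> positive (opposite of gear 1)
  gear 3: meshes with gear 2 -> depth 3 -> negative (opposite of gear 2)
Queried indices 1, 2, 3 -> negative, positive, negative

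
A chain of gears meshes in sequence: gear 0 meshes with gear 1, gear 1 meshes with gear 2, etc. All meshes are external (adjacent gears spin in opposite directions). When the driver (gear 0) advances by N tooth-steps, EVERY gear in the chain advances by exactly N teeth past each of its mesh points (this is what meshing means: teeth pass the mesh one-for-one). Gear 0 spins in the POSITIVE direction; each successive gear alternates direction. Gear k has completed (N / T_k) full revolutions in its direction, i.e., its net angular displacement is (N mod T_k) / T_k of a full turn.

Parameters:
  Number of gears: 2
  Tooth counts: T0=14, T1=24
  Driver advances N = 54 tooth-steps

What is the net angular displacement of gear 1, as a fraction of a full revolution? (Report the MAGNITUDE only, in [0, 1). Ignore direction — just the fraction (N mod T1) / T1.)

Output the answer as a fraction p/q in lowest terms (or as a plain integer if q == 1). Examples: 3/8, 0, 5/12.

Chain of 2 gears, tooth counts: [14, 24]
  gear 0: T0=14, direction=positive, advance = 54 mod 14 = 12 teeth = 12/14 turn
  gear 1: T1=24, direction=negative, advance = 54 mod 24 = 6 teeth = 6/24 turn
Gear 1: 54 mod 24 = 6
Fraction = 6 / 24 = 1/4 (gcd(6,24)=6) = 1/4

Answer: 1/4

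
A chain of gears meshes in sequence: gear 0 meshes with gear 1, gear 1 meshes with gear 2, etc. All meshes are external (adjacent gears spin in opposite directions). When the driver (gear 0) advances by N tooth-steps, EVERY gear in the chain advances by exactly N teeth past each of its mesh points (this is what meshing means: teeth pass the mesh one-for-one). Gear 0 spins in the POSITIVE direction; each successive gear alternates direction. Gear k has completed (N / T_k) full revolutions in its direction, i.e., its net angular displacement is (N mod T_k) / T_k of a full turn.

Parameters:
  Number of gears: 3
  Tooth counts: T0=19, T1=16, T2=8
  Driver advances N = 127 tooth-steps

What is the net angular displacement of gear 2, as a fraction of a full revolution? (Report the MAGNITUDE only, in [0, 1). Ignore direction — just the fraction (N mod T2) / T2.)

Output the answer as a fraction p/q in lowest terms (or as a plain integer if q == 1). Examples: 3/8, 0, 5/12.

Answer: 7/8

Derivation:
Chain of 3 gears, tooth counts: [19, 16, 8]
  gear 0: T0=19, direction=positive, advance = 127 mod 19 = 13 teeth = 13/19 turn
  gear 1: T1=16, direction=negative, advance = 127 mod 16 = 15 teeth = 15/16 turn
  gear 2: T2=8, direction=positive, advance = 127 mod 8 = 7 teeth = 7/8 turn
Gear 2: 127 mod 8 = 7
Fraction = 7 / 8 = 7/8 (gcd(7,8)=1) = 7/8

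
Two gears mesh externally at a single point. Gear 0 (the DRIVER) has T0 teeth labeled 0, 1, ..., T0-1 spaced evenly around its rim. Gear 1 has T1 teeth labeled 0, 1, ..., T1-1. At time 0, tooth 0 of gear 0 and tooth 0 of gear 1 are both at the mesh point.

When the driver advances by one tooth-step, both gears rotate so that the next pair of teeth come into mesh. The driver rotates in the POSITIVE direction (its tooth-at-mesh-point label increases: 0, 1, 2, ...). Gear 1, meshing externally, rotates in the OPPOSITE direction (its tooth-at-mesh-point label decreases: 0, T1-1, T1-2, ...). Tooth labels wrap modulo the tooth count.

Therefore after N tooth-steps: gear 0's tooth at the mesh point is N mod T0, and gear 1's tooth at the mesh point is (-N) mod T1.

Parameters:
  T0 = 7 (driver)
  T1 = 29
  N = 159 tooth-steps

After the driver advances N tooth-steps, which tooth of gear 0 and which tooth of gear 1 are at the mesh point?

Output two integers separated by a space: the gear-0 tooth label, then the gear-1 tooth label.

Gear 0 (driver, T0=7): tooth at mesh = N mod T0
  159 = 22 * 7 + 5, so 159 mod 7 = 5
  gear 0 tooth = 5
Gear 1 (driven, T1=29): tooth at mesh = (-N) mod T1
  159 = 5 * 29 + 14, so 159 mod 29 = 14
  (-159) mod 29 = (-14) mod 29 = 29 - 14 = 15
Mesh after 159 steps: gear-0 tooth 5 meets gear-1 tooth 15

Answer: 5 15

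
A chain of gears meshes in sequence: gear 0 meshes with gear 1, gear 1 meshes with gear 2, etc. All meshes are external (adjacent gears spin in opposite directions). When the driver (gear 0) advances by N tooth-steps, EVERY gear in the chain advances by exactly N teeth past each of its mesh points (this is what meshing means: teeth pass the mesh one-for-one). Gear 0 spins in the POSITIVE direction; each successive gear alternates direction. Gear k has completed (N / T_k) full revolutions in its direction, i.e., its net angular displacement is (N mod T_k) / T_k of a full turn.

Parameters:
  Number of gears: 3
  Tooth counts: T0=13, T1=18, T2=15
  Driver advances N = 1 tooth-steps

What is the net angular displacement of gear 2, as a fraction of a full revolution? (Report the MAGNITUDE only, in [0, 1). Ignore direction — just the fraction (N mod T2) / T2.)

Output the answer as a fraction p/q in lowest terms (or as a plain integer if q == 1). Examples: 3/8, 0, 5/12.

Chain of 3 gears, tooth counts: [13, 18, 15]
  gear 0: T0=13, direction=positive, advance = 1 mod 13 = 1 teeth = 1/13 turn
  gear 1: T1=18, direction=negative, advance = 1 mod 18 = 1 teeth = 1/18 turn
  gear 2: T2=15, direction=positive, advance = 1 mod 15 = 1 teeth = 1/15 turn
Gear 2: 1 mod 15 = 1
Fraction = 1 / 15 = 1/15 (gcd(1,15)=1) = 1/15

Answer: 1/15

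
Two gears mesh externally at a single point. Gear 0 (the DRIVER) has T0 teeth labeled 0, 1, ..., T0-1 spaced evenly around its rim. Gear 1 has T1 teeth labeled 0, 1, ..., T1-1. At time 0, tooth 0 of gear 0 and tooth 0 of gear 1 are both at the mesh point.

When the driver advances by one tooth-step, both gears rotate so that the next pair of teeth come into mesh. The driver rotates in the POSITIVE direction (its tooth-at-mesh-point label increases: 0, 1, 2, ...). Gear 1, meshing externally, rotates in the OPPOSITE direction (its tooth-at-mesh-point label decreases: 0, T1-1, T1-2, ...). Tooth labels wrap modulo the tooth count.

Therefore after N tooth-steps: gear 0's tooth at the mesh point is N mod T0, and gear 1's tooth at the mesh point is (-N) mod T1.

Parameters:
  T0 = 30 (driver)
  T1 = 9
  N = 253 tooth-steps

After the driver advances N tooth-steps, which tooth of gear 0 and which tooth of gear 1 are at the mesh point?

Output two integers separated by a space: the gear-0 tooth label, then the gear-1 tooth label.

Answer: 13 8

Derivation:
Gear 0 (driver, T0=30): tooth at mesh = N mod T0
  253 = 8 * 30 + 13, so 253 mod 30 = 13
  gear 0 tooth = 13
Gear 1 (driven, T1=9): tooth at mesh = (-N) mod T1
  253 = 28 * 9 + 1, so 253 mod 9 = 1
  (-253) mod 9 = (-1) mod 9 = 9 - 1 = 8
Mesh after 253 steps: gear-0 tooth 13 meets gear-1 tooth 8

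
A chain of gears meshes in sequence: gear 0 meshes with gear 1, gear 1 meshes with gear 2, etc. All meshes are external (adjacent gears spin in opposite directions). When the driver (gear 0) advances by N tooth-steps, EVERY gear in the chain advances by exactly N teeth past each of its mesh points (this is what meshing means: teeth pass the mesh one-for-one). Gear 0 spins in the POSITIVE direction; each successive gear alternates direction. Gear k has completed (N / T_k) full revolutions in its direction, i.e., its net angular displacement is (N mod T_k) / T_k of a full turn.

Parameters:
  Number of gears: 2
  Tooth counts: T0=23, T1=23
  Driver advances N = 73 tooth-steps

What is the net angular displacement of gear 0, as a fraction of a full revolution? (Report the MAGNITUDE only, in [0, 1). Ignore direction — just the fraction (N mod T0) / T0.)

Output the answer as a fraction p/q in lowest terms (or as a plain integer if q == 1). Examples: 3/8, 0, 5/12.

Answer: 4/23

Derivation:
Chain of 2 gears, tooth counts: [23, 23]
  gear 0: T0=23, direction=positive, advance = 73 mod 23 = 4 teeth = 4/23 turn
  gear 1: T1=23, direction=negative, advance = 73 mod 23 = 4 teeth = 4/23 turn
Gear 0: 73 mod 23 = 4
Fraction = 4 / 23 = 4/23 (gcd(4,23)=1) = 4/23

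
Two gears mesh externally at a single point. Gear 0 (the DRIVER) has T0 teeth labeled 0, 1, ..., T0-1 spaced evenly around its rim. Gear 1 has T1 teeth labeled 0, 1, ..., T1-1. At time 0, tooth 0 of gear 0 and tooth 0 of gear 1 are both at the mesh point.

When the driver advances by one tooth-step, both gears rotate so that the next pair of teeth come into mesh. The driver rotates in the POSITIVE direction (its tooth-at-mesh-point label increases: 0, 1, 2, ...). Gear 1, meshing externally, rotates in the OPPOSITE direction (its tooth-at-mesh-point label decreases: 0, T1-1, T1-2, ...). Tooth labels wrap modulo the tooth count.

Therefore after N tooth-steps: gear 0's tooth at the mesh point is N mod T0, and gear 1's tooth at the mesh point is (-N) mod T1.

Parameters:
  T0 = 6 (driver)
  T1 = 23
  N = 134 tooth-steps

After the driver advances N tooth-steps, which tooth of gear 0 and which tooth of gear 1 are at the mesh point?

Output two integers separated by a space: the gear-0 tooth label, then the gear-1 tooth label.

Gear 0 (driver, T0=6): tooth at mesh = N mod T0
  134 = 22 * 6 + 2, so 134 mod 6 = 2
  gear 0 tooth = 2
Gear 1 (driven, T1=23): tooth at mesh = (-N) mod T1
  134 = 5 * 23 + 19, so 134 mod 23 = 19
  (-134) mod 23 = (-19) mod 23 = 23 - 19 = 4
Mesh after 134 steps: gear-0 tooth 2 meets gear-1 tooth 4

Answer: 2 4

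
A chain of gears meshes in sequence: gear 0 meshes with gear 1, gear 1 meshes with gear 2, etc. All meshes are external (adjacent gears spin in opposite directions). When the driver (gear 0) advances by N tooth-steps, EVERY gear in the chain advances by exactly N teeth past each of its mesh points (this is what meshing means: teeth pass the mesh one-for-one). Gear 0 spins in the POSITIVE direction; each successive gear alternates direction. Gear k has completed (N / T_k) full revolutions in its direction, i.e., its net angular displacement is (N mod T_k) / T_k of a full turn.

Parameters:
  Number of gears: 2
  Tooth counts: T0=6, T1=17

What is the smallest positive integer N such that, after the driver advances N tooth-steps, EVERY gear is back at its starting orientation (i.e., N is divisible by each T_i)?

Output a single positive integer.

Answer: 102

Derivation:
Gear k returns to start when N is a multiple of T_k.
All gears at start simultaneously when N is a common multiple of [6, 17]; the smallest such N is lcm(6, 17).
Start: lcm = T0 = 6
Fold in T1=17: gcd(6, 17) = 1; lcm(6, 17) = 6 * 17 / 1 = 102 / 1 = 102
Full cycle length = 102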